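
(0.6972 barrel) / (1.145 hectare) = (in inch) 0.0003811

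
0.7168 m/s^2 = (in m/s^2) 0.7168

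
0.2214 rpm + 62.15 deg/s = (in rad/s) 1.108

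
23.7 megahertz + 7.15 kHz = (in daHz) 2.371e+06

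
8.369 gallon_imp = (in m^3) 0.03805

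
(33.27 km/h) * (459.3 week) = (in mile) 1.595e+06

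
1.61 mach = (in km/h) 1974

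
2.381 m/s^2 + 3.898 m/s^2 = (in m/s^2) 6.279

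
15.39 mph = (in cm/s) 688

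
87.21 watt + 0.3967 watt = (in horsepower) 0.1175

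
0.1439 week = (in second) 8.703e+04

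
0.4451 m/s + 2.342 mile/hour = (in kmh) 5.371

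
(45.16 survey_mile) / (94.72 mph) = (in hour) 0.4768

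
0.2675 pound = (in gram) 121.3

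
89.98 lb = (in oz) 1440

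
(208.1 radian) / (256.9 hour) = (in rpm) 0.002149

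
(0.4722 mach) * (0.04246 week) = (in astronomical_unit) 2.76e-05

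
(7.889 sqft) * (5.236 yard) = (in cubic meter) 3.509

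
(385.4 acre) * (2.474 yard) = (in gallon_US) 9.321e+08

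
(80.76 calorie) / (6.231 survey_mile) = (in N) 0.0337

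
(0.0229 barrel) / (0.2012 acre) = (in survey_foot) 1.467e-05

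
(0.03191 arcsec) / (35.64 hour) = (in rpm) 1.151e-11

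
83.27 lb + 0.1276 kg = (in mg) 3.79e+07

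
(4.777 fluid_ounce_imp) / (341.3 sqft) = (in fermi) 4.281e+09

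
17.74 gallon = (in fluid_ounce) 2271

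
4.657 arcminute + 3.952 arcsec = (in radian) 0.001374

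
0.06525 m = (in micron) 6.525e+04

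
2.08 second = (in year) 6.596e-08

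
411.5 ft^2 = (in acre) 0.009447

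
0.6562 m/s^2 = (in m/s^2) 0.6562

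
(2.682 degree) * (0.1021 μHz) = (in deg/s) 2.738e-07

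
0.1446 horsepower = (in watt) 107.8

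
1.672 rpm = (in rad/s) 0.1751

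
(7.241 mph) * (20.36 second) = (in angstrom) 6.591e+11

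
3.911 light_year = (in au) 2.473e+05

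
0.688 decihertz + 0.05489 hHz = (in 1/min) 333.5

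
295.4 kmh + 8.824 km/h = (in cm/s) 8451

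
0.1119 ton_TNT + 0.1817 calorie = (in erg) 4.682e+15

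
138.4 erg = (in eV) 8.638e+13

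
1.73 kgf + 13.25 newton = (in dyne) 3.022e+06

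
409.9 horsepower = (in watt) 3.057e+05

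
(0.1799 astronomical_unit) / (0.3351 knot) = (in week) 2.581e+05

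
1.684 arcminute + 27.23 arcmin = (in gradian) 0.5354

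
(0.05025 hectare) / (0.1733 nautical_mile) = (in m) 1.566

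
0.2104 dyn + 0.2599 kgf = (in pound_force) 0.573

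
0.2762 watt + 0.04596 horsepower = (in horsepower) 0.04633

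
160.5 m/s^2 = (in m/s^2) 160.5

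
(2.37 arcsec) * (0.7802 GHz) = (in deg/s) 5.136e+05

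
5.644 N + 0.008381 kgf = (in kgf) 0.5839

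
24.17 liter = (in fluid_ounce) 817.3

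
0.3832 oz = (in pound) 0.02395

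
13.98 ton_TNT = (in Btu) 5.544e+07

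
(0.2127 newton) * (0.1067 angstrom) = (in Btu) 2.151e-15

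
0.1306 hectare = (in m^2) 1306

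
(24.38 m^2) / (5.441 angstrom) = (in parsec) 1.452e-06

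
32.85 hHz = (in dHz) 3.285e+04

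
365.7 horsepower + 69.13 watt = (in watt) 2.728e+05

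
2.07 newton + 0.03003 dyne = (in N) 2.07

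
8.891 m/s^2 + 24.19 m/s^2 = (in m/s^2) 33.08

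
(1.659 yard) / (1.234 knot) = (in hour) 0.0006638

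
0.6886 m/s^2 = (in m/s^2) 0.6886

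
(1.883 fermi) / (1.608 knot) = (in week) 3.764e-21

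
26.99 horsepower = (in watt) 2.013e+04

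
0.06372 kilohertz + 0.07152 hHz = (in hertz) 70.87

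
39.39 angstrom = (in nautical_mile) 2.127e-12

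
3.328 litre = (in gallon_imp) 0.7321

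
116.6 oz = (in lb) 7.288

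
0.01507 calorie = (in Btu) 5.976e-05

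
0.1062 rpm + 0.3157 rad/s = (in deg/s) 18.73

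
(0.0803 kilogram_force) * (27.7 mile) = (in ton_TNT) 8.39e-06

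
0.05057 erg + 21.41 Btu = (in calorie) 5399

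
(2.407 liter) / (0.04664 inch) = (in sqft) 21.87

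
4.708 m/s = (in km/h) 16.95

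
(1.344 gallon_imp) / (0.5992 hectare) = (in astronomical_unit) 6.816e-18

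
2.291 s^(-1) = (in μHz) 2.291e+06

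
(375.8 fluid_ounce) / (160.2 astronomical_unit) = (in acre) 1.146e-19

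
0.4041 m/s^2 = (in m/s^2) 0.4041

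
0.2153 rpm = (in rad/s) 0.02255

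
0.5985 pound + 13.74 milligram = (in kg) 0.2715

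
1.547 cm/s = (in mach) 4.543e-05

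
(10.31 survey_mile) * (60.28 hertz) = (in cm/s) 1e+08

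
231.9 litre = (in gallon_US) 61.26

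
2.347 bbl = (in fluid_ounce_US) 1.262e+04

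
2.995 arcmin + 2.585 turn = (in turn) 2.585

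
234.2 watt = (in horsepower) 0.3141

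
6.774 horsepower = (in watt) 5051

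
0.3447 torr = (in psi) 0.006665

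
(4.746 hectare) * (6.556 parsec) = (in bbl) 6.039e+22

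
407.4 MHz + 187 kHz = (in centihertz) 4.076e+10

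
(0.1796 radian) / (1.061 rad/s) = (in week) 2.799e-07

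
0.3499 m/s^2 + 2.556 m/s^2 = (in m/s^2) 2.906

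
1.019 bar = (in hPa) 1019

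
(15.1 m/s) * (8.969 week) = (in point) 2.322e+11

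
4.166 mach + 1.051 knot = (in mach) 4.168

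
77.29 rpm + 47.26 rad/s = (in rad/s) 55.35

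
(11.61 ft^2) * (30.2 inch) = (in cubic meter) 0.8274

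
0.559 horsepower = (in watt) 416.8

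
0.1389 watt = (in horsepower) 0.0001863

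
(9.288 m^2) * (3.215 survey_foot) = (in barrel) 57.25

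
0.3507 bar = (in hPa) 350.7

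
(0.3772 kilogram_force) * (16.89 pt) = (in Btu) 2.089e-05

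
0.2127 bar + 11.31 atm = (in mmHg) 8755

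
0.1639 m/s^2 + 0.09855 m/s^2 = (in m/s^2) 0.2624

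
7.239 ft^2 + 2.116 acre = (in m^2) 8564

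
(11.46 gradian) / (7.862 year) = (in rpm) 6.933e-09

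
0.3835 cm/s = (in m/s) 0.003835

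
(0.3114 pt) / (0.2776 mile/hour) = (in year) 2.807e-11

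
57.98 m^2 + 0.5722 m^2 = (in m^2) 58.55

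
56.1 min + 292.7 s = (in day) 0.04235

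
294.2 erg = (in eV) 1.836e+14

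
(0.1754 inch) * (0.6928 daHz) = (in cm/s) 3.087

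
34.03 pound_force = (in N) 151.4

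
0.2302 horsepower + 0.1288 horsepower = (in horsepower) 0.359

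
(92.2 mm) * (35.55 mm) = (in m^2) 0.003278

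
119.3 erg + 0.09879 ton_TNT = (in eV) 2.58e+27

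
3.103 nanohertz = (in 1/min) 1.862e-07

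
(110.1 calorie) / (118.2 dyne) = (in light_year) 4.119e-11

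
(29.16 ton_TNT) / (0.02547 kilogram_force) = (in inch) 1.923e+13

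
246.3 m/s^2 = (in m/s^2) 246.3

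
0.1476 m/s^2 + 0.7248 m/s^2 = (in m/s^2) 0.8724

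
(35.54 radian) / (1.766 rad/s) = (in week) 3.327e-05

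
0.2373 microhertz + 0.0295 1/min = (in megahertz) 4.919e-10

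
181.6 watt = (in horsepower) 0.2435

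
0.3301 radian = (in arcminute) 1135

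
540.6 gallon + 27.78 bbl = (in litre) 6463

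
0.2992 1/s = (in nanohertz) 2.992e+08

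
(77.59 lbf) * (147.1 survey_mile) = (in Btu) 7.744e+04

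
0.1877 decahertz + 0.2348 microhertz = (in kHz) 0.001877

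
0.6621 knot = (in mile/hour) 0.7619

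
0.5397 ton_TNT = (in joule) 2.258e+09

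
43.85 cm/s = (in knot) 0.8524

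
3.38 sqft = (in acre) 7.759e-05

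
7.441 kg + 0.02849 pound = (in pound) 16.43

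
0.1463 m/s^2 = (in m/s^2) 0.1463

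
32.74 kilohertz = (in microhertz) 3.274e+10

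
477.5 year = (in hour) 4.183e+06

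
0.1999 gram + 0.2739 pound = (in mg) 1.244e+05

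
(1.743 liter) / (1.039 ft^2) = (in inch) 0.7109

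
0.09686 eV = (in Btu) 1.471e-23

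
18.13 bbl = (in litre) 2882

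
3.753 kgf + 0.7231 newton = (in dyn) 3.753e+06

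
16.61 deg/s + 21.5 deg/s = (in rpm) 6.352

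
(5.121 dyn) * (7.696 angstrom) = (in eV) 2.46e+05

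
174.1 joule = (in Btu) 0.165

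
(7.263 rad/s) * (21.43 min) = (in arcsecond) 1.926e+09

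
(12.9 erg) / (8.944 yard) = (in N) 1.577e-07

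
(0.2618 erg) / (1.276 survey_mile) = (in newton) 1.275e-11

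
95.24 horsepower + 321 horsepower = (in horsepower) 416.2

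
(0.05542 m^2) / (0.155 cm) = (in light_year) 3.779e-15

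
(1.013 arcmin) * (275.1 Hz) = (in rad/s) 0.08106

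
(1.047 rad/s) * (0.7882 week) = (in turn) 7.944e+04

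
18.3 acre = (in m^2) 7.406e+04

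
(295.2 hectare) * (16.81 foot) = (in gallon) 3.996e+09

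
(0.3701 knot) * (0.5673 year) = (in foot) 1.118e+07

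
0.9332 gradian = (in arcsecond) 3024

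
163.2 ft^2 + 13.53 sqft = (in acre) 0.004057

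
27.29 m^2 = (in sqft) 293.7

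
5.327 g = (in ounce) 0.1879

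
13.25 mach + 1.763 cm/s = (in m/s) 4512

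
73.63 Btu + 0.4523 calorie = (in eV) 4.849e+23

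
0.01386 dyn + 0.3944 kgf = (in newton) 3.868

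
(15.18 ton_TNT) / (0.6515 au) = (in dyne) 6.517e+04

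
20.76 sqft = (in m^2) 1.929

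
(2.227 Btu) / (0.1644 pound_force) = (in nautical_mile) 1.735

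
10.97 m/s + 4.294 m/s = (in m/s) 15.26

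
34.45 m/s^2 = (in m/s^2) 34.45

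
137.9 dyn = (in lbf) 0.00031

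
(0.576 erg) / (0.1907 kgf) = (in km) 3.08e-11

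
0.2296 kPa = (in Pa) 229.6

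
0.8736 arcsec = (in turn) 6.741e-07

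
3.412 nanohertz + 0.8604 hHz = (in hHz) 0.8604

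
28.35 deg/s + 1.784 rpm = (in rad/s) 0.6816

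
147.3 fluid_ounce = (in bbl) 0.0274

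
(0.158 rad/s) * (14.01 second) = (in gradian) 140.9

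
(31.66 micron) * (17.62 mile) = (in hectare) 8.978e-05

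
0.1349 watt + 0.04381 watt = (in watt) 0.1787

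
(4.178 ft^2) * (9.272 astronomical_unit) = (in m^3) 5.384e+11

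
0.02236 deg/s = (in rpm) 0.003727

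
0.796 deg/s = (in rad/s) 0.01389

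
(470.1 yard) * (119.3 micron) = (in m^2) 0.05128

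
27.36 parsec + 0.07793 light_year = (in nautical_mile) 4.563e+14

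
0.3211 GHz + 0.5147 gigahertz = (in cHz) 8.358e+10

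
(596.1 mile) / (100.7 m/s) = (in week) 0.01575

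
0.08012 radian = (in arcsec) 1.653e+04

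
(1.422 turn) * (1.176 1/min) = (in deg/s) 10.03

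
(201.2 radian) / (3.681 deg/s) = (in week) 0.005178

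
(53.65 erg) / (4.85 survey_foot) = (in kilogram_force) 3.701e-07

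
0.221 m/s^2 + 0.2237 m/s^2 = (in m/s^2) 0.4447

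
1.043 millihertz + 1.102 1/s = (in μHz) 1.103e+06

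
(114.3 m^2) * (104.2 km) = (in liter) 1.191e+10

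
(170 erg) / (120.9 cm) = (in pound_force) 3.161e-06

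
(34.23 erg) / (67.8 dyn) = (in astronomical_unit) 3.375e-14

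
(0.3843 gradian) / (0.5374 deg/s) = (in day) 7.449e-06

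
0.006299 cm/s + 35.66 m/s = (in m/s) 35.66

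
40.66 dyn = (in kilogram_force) 4.146e-05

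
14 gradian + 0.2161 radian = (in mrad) 436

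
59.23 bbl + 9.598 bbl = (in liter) 1.094e+04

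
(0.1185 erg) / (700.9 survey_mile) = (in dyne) 1.051e-09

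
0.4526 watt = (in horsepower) 0.0006069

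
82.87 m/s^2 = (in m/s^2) 82.87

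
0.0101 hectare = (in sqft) 1087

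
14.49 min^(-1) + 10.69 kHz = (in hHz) 106.9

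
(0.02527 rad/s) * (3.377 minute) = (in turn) 0.8149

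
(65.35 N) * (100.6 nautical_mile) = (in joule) 1.218e+07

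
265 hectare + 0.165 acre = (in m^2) 2.651e+06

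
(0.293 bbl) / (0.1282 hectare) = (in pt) 0.103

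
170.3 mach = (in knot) 1.127e+05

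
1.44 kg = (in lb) 3.175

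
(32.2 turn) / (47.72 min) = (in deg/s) 4.049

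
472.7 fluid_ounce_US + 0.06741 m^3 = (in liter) 81.39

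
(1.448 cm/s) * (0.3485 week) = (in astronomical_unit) 2.04e-08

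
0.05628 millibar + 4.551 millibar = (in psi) 0.06682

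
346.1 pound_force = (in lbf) 346.1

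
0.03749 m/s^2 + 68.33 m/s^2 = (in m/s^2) 68.37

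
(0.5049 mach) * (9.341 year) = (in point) 1.436e+14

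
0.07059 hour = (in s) 254.1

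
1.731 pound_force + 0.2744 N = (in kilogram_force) 0.8131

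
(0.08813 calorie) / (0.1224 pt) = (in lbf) 1920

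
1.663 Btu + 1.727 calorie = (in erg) 1.762e+10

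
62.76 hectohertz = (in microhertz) 6.276e+09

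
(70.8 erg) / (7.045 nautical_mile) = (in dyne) 5.426e-05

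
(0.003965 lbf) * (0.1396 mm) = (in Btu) 2.334e-09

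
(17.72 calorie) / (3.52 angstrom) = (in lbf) 4.735e+10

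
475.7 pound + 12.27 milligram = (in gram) 2.158e+05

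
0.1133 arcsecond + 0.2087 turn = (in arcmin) 4508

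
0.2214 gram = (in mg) 221.4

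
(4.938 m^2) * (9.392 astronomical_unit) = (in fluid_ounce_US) 2.346e+17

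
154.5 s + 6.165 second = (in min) 2.678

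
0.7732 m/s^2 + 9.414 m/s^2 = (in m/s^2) 10.19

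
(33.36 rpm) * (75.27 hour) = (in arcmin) 3.254e+09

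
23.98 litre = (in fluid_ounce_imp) 844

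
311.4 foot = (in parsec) 3.076e-15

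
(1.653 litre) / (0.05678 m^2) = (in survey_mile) 1.809e-05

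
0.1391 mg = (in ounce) 4.907e-06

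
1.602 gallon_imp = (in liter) 7.283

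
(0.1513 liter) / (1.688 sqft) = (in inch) 0.03798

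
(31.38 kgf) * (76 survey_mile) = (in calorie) 8.996e+06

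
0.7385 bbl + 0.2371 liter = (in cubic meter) 0.1176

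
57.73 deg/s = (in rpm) 9.622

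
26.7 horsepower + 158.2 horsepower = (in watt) 1.379e+05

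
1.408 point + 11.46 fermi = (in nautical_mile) 2.682e-07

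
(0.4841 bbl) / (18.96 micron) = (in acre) 1.003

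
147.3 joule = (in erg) 1.473e+09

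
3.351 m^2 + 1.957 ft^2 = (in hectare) 0.0003533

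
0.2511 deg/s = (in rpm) 0.04185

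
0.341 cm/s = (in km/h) 0.01228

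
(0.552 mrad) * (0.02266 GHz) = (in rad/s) 1.251e+04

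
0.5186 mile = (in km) 0.8346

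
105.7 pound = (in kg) 47.94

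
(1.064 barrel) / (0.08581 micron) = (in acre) 487.1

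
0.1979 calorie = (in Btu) 0.0007848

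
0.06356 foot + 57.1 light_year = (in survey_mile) 3.357e+14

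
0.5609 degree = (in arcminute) 33.65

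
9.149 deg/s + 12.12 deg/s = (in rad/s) 0.3712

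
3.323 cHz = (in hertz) 0.03323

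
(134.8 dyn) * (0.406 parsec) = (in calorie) 4.036e+12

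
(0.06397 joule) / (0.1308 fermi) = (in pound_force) 1.099e+14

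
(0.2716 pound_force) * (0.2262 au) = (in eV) 2.552e+29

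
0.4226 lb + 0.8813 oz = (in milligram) 2.167e+05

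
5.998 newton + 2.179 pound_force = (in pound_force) 3.527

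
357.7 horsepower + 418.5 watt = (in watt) 2.672e+05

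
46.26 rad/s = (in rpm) 441.8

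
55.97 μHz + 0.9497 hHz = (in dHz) 949.7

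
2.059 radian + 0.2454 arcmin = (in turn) 0.3277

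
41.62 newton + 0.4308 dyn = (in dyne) 4.162e+06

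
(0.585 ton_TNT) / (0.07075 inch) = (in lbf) 3.062e+11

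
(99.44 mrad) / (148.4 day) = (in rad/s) 7.756e-09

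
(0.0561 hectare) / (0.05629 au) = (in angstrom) 666.2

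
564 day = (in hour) 1.354e+04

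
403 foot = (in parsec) 3.981e-15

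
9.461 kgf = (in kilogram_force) 9.461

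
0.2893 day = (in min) 416.6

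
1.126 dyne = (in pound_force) 2.531e-06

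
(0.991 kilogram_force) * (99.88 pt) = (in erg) 3.424e+06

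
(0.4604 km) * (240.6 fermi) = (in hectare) 1.108e-14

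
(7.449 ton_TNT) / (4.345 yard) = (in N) 7.844e+09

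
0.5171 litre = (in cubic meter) 0.0005171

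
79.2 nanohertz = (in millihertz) 7.92e-05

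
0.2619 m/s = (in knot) 0.5091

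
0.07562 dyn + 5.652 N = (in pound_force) 1.271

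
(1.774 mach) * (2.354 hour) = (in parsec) 1.659e-10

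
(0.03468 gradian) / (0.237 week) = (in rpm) 3.629e-08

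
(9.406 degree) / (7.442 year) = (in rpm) 6.68e-09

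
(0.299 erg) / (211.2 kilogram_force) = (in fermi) 1.444e+04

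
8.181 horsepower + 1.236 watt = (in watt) 6102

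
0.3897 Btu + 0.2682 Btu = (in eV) 4.332e+21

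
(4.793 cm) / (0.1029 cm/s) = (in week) 7.702e-05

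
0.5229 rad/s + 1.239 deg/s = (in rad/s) 0.5445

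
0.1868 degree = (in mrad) 3.26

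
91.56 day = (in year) 0.2508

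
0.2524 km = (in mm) 2.524e+05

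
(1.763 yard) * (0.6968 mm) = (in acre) 2.776e-07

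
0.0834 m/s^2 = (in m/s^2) 0.0834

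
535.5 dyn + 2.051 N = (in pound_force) 0.4623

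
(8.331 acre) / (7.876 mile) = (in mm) 2660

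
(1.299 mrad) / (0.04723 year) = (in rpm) 8.328e-09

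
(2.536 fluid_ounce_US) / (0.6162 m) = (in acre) 3.008e-08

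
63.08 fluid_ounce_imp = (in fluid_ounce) 60.6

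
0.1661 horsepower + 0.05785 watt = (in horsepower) 0.1662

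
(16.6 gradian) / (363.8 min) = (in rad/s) 1.195e-05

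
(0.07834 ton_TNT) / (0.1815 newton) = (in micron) 1.806e+15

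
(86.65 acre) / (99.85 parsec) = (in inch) 4.481e-12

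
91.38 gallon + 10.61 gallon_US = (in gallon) 102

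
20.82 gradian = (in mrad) 327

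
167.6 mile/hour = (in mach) 0.22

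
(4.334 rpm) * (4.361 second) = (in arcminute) 6804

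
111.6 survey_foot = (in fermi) 3.402e+16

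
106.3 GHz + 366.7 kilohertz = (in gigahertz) 106.3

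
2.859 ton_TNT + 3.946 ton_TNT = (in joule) 2.847e+10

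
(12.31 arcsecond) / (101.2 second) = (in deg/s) 3.379e-05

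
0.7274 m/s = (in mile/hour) 1.627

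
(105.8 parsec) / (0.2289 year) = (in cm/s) 4.523e+13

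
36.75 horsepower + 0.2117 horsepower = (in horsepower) 36.96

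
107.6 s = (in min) 1.793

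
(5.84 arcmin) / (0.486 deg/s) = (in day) 2.318e-06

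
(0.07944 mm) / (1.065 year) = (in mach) 6.946e-15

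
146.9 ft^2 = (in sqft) 146.9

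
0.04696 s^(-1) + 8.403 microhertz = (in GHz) 4.697e-11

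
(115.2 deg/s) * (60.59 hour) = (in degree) 2.513e+07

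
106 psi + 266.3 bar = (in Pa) 2.736e+07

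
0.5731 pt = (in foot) 0.0006633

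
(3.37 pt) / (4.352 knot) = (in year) 1.684e-11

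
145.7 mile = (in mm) 2.345e+08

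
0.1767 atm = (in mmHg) 134.3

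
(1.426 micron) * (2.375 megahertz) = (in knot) 6.583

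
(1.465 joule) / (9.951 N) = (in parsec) 4.771e-18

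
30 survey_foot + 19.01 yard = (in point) 7.519e+04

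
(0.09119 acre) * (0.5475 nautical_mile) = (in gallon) 9.885e+07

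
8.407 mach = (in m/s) 2863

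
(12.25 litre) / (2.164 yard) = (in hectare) 6.191e-07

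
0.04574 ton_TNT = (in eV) 1.194e+27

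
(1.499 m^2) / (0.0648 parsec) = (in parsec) 2.43e-32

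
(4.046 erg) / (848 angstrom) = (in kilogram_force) 0.4865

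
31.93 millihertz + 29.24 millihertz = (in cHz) 6.117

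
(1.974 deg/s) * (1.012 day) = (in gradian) 1.918e+05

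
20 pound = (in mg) 9.072e+06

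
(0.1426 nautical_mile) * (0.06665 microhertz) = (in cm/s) 0.00176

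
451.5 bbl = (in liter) 7.178e+04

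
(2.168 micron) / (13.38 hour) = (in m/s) 4.501e-11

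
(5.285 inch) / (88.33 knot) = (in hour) 8.206e-07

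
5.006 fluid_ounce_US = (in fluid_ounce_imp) 5.21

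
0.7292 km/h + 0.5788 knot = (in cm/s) 50.03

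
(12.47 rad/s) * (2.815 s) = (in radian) 35.1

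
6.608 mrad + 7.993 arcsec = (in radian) 0.006647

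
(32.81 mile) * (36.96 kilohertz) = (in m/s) 1.952e+09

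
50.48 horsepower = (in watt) 3.764e+04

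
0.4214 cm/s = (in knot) 0.008191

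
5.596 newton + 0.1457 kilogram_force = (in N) 7.025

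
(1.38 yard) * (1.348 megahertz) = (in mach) 4996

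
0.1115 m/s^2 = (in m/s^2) 0.1115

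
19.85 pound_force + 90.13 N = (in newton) 178.4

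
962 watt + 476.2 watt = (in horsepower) 1.929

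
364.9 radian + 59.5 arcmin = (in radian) 364.9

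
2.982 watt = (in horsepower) 0.003999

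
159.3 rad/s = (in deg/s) 9127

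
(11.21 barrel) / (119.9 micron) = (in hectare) 1.486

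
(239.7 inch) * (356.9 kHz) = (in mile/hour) 4.861e+06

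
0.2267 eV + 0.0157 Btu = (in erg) 1.656e+08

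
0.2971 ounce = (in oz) 0.2971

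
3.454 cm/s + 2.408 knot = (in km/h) 4.584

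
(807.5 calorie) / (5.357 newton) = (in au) 4.216e-09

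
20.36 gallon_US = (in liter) 77.07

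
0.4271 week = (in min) 4305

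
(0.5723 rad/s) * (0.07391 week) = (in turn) 4072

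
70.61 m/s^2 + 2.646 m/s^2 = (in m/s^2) 73.26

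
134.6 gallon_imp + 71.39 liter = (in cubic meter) 0.6833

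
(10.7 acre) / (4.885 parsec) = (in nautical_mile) 1.551e-16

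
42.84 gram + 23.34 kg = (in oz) 824.8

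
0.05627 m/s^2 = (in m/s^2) 0.05627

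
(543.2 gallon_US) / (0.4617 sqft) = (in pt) 1.359e+05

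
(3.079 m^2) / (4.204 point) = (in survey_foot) 6811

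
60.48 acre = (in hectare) 24.48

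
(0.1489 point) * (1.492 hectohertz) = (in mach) 2.302e-05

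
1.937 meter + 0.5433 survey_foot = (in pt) 5960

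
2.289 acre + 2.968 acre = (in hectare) 2.127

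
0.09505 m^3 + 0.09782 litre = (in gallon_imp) 20.93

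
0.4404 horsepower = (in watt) 328.4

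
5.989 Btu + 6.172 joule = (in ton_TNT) 1.512e-06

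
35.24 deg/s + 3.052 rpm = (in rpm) 8.925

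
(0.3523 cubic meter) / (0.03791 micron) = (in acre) 2296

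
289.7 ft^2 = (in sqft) 289.7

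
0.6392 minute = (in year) 1.216e-06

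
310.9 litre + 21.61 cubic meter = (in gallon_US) 5791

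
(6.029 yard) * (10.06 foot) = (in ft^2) 182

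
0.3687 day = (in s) 3.186e+04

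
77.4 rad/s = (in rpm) 739.1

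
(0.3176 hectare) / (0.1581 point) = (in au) 0.0003806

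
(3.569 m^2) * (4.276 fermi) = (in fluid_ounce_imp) 5.371e-10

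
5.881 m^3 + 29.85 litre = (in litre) 5911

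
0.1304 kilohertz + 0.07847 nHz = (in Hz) 130.4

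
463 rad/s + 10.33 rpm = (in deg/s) 2.659e+04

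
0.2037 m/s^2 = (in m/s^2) 0.2037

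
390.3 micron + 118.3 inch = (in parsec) 9.739e-17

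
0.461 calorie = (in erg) 1.929e+07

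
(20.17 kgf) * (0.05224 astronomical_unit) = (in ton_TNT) 369.5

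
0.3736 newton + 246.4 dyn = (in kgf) 0.03835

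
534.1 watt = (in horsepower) 0.7162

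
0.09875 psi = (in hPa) 6.809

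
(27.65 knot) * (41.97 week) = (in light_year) 3.816e-08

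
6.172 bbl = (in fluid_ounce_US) 3.318e+04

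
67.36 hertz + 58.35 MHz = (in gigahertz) 0.05835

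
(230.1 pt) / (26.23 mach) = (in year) 2.882e-13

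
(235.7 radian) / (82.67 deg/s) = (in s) 163.4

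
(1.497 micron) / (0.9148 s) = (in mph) 3.661e-06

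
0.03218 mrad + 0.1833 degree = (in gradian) 0.2057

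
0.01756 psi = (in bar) 0.001211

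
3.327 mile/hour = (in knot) 2.891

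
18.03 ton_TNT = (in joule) 7.544e+10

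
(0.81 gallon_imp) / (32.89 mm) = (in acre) 2.767e-05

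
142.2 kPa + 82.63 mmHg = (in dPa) 1.532e+06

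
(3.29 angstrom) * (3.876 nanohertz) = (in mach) 3.745e-21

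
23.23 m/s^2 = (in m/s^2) 23.23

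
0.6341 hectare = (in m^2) 6341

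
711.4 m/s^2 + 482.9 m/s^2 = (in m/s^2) 1194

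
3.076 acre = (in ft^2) 1.34e+05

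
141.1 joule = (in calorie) 33.72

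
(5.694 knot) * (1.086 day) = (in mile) 170.8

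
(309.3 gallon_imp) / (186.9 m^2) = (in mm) 7.523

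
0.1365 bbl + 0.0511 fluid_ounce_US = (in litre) 21.7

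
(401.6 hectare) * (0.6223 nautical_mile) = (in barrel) 2.911e+10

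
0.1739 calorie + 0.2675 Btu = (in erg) 2.83e+09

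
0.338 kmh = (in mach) 0.0002757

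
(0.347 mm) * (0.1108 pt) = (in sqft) 1.46e-07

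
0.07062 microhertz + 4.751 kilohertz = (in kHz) 4.751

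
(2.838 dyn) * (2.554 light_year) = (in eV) 4.28e+30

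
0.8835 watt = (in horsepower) 0.001185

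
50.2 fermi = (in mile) 3.119e-17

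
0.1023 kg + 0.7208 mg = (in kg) 0.1023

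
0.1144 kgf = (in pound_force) 0.2522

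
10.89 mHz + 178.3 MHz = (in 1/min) 1.07e+10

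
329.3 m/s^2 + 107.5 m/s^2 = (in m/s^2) 436.8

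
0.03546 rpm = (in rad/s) 0.003713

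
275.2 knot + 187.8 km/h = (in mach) 0.569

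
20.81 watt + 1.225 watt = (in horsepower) 0.02955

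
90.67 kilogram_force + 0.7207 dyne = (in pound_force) 199.9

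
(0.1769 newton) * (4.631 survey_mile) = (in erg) 1.318e+10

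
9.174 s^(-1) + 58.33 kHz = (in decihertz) 5.834e+05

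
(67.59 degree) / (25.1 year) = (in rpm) 1.423e-08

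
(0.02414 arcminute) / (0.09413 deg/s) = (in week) 7.067e-09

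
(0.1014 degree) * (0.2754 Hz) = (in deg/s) 0.02793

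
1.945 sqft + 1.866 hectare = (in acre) 4.611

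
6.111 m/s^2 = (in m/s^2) 6.111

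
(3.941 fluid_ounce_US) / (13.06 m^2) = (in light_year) 9.433e-22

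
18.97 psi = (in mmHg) 981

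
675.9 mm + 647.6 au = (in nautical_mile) 5.231e+10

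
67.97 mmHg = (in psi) 1.314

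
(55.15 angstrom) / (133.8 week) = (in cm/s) 6.815e-15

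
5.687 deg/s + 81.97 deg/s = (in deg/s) 87.66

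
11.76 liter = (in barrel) 0.07397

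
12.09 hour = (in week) 0.07196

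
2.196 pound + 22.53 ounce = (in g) 1635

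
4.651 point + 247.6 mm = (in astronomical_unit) 1.666e-12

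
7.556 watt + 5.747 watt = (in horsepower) 0.01784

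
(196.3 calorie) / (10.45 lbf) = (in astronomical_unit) 1.181e-10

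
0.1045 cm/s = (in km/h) 0.003762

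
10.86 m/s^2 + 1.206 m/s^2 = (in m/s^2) 12.07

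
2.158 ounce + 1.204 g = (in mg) 6.238e+04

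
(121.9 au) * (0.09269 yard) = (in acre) 3.819e+08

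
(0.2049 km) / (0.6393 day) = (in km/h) 0.01335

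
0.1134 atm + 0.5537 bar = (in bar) 0.6686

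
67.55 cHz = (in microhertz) 6.755e+05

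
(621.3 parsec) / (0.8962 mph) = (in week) 7.912e+13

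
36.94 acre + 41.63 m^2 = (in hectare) 14.95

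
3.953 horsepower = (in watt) 2948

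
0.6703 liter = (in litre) 0.6703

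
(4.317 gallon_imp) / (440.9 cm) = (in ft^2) 0.04791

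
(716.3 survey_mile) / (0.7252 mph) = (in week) 5.879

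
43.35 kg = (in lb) 95.57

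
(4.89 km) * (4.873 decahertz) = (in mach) 699.8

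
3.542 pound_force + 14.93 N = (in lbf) 6.898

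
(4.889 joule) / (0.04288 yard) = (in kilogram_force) 12.71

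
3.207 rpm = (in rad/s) 0.3358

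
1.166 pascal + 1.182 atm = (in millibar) 1198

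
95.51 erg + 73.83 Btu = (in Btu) 73.83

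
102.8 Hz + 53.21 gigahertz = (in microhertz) 5.321e+16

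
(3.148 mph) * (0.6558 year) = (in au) 0.0001946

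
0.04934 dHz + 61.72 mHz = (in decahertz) 0.006665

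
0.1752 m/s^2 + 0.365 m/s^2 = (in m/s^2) 0.5402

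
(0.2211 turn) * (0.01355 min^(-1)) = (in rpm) 0.002996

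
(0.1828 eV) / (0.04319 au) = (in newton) 4.533e-30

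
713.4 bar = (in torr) 5.351e+05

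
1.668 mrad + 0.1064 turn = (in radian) 0.6702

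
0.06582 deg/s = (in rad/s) 0.001149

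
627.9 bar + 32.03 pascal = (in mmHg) 4.71e+05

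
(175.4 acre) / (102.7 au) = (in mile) 2.871e-11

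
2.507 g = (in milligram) 2507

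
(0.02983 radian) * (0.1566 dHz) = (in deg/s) 0.02677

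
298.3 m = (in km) 0.2983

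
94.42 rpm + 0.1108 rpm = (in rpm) 94.53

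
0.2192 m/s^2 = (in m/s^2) 0.2192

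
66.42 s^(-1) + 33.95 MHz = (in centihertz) 3.395e+09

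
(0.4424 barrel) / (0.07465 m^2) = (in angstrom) 9.422e+09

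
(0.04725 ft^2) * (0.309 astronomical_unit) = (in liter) 2.029e+11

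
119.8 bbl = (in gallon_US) 5032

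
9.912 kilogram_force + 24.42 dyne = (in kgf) 9.912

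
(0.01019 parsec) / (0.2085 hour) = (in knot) 8.143e+11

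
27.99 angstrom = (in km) 2.799e-12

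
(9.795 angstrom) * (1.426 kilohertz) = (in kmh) 5.028e-06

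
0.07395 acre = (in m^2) 299.3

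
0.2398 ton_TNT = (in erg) 1.003e+16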